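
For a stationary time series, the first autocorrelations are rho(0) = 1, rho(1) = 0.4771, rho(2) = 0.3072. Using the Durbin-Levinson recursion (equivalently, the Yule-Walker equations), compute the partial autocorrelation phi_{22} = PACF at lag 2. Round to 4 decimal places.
\phi_{22} = 0.1030

The PACF at lag k is phi_{kk}, the last component of the solution
to the Yule-Walker system G_k phi = r_k where
  (G_k)_{ij} = rho(|i - j|), (r_k)_i = rho(i), i,j = 1..k.
Equivalently, Durbin-Levinson gives phi_{kk} iteratively:
  phi_{11} = rho(1)
  phi_{kk} = [rho(k) - sum_{j=1..k-1} phi_{k-1,j} rho(k-j)]
            / [1 - sum_{j=1..k-1} phi_{k-1,j} rho(j)],
  phi_{k,j} = phi_{k-1,j} - phi_{kk} phi_{k-1,k-j},  j = 1..k-1.
Step k = 1:
  phi_11 = rho(1) = 0.4771.
Step k = 2:
  phi_22 = [rho(2) - phi_11 rho(1)] / [1 - phi_11 rho(1)] = [0.3072 - (0.4771)(0.4771)] / [1 - (0.4771)(0.4771)]
         = 0.07957559 / 0.77237559 = 0.103.
Therefore phi_{22} = 0.1030.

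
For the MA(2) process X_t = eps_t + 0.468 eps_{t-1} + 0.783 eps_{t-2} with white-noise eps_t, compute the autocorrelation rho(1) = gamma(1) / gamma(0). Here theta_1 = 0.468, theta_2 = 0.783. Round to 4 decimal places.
\rho(1) = 0.4555

For an MA(q) process with theta_0 = 1, the autocovariance is
  gamma(k) = sigma^2 * sum_{i=0..q-k} theta_i * theta_{i+k},
and rho(k) = gamma(k) / gamma(0). Sigma^2 cancels.
  numerator   = (1)*(0.468) + (0.468)*(0.783) = 0.834444.
  denominator = (1)^2 + (0.468)^2 + (0.783)^2 = 1.832113.
  rho(1) = 0.834444 / 1.832113 = 0.4555.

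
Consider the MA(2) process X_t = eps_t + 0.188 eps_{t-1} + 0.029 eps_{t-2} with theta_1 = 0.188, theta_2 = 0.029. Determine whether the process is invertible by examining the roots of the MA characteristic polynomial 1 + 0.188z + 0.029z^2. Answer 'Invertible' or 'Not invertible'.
\text{Invertible}

The MA(q) characteristic polynomial is P(z) = 1 + 0.188z + 0.029z^2.
Invertibility requires all roots to lie outside the unit circle, i.e. |z| > 1 for every root.
Set 1 + (0.188) z + (0.029) z^2 = 0, i.e. a z^2 + b z + c = 0 with a = 0.029, b = 0.188, c = 1.
Discriminant D = b^2 - 4ac = (0.188)^2 - 4*(0.029)*1 = 0.035344 - (0.116) = -0.080656.
D < 0, so the roots are the complex-conjugate pair z = (-b +/- i sqrt(-D)) / (2a) = -3.2414 +/- 4.8966i.
For a conjugate pair |z|^2 = z * conj(z) = (product of roots) = c/a = 1/(0.029) = 34.482759, so |z| = sqrt(34.482759) = 5.8722 for both roots.
Moduli of all roots: 5.8722, 5.8722.
All moduli strictly greater than 1? Yes.
Verdict: Invertible.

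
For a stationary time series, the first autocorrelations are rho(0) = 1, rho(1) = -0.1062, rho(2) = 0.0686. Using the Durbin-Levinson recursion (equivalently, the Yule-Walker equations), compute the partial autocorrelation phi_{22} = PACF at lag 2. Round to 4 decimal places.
\phi_{22} = 0.0580

The PACF at lag k is phi_{kk}, the last component of the solution
to the Yule-Walker system G_k phi = r_k where
  (G_k)_{ij} = rho(|i - j|), (r_k)_i = rho(i), i,j = 1..k.
Equivalently, Durbin-Levinson gives phi_{kk} iteratively:
  phi_{11} = rho(1)
  phi_{kk} = [rho(k) - sum_{j=1..k-1} phi_{k-1,j} rho(k-j)]
            / [1 - sum_{j=1..k-1} phi_{k-1,j} rho(j)],
  phi_{k,j} = phi_{k-1,j} - phi_{kk} phi_{k-1,k-j},  j = 1..k-1.
Step k = 1:
  phi_11 = rho(1) = -0.1062.
Step k = 2:
  phi_22 = [rho(2) - phi_11 rho(1)] / [1 - phi_11 rho(1)] = [0.0686 - (-0.1062)(-0.1062)] / [1 - (-0.1062)(-0.1062)]
         = 0.05732156 / 0.98872156 = 0.058.
Therefore phi_{22} = 0.0580.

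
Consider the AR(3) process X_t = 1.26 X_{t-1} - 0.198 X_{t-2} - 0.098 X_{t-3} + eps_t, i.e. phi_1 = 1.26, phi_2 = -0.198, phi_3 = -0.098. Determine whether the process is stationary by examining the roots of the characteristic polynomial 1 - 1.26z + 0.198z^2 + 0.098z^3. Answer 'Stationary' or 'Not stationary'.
\text{Stationary}

The AR(p) characteristic polynomial is P(z) = 1 - 1.26z + 0.198z^2 + 0.098z^3.
Stationarity requires all roots to lie outside the unit circle, i.e. |z| > 1 for every root.
Degree 3: look for a simple real root z0 first, then factor out (1 - z/z0) and solve the remaining quadratic.
Testing z0 = -5: P(-5) = 1 + (-1.26)(-5) + (0.198)(-5)^2 + (0.098)(-5)^3
  = 1 + (6.3) + (4.95) + (-12.25) = 0.  So z_0 = -5 is a root, |z_0| = 5.
Divide out the factor (1 + 0.2 z) = (1 - z/z0) (since 1/z0 = -0.2):
  P(z) = (1 + 0.2 z)(1 + (-1.46) z + (0.49) z^2)
  [check: z-coef -1.46 - (-0.2) = -1.26; z^2-coef 0.49 - (-0.2)(-1.46) = 0.198; z^3-coef -(-0.2)(0.49) = 0.098.]
Remaining roots from the quadratic factor 1 + (-1.46) z + (0.49) z^2:
  Set 1 + (-1.46) z + (0.49) z^2 = 0, i.e. a z^2 + b z + c = 0 with a = 0.49, b = -1.46, c = 1.
  Discriminant D = b^2 - 4ac = (-1.46)^2 - 4*(0.49)*1 = 2.1316 - (1.96) = 0.1716.
  D >= 0, so the roots are real: z = (-b +/- sqrt(D)) / (2a) = (1.46 +/- 0.414246) / (0.98).
    z_1 = (1.46 + 0.414246) / (0.98) = 1.9125,   |z_1| = 1.9125.
    z_2 = (1.46 - 0.414246) / (0.98) = 1.0671,   |z_2| = 1.0671.
Moduli of all roots: 5.0000, 1.9125, 1.0671.
All moduli strictly greater than 1? Yes.
Verdict: Stationary.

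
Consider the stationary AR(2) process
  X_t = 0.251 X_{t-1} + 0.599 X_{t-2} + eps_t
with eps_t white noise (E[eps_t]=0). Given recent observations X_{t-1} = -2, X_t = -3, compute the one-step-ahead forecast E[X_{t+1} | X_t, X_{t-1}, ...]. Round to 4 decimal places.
E[X_{t+1} \mid \mathcal F_t] = -1.9510

For an AR(p) model X_t = c + sum_i phi_i X_{t-i} + eps_t, the
one-step-ahead conditional mean is
  E[X_{t+1} | X_t, ...] = c + sum_i phi_i X_{t+1-i}.
Substitute known values:
  E[X_{t+1} | ...] = (0.251) * (-3) + (0.599) * (-2)
                   = -1.9510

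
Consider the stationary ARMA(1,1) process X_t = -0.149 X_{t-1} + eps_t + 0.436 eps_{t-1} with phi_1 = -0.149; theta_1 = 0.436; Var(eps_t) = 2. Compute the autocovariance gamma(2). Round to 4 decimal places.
\gamma(2) = -0.0818

Multiply the model equation by X_{t-k} and take expectations. With theta_0 = psi_0 = 1 and psi_j the MA(infinity) weights, this gives
  gamma(k) - sum_i phi_i gamma(k-i) = c_k,
  c_k = sigma^2 * sum_{j=k..q} theta_j psi_{j-k}   (c_k = 0 for k > q),
using gamma(-m) = gamma(m).
psi-weights needed (psi_j = theta_j + sum_i phi_i psi_{j-i}):
  psi_1 = theta_1 + phi_1 = 0.436 + (-0.149) = 0.287
Right-hand sides:
  c_0 = sigma^2 (1 + theta_1 psi_1) = 2 * (1 + (0.436)(0.287)) = 2 * 1.125132 = 2.250264
  c_1 = sigma^2 theta_1 = 2 * (0.436) = 0.872
  c_2 = 0
Equations for k = 0 and k = 1 (AR order 1):
  gamma(0) = phi_1 gamma(1) + c_0
  gamma(1) = phi_1 gamma(0) + c_1
Substituting the second into the first: gamma(0) (1 - phi_1^2) = c_0 + phi_1 c_1, so
  gamma(0) = (c_0 + phi_1 c_1) / (1 - phi_1^2) = (2.250264 + (-0.149)(0.872)) / (1 - (-0.149)^2) = 2.120336 / 0.977799 = 2.168478.
  gamma(1) = phi_1 gamma(0) + c_1 = (-0.149)(2.168478) + (0.872) = 0.548897.
For k = 2 (> q): gamma(2) = phi_1 gamma(1) = (-0.149)(0.548897) = -0.081786.
Therefore gamma(2) = -0.0818 (to 4 decimal places).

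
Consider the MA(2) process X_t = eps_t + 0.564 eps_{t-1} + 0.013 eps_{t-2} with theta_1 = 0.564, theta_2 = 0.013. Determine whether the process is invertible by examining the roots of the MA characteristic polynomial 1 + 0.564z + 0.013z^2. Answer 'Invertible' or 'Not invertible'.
\text{Invertible}

The MA(q) characteristic polynomial is P(z) = 1 + 0.564z + 0.013z^2.
Invertibility requires all roots to lie outside the unit circle, i.e. |z| > 1 for every root.
Set 1 + (0.564) z + (0.013) z^2 = 0, i.e. a z^2 + b z + c = 0 with a = 0.013, b = 0.564, c = 1.
Discriminant D = b^2 - 4ac = (0.564)^2 - 4*(0.013)*1 = 0.318096 - (0.052) = 0.266096.
D >= 0, so the roots are real: z = (-b +/- sqrt(D)) / (2a) = (-0.564 +/- 0.515845) / (0.026).
  z_1 = (-0.564 + 0.515845) / (0.026) = -1.8521,   |z_1| = 1.8521.
  z_2 = (-0.564 - 0.515845) / (0.026) = -41.5325,   |z_2| = 41.5325.
Moduli of all roots: 1.8521, 41.5325.
All moduli strictly greater than 1? Yes.
Verdict: Invertible.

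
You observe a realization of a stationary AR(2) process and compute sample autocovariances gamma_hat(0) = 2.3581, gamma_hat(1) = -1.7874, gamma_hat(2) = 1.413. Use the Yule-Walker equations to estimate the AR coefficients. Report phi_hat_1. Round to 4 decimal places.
\hat\phi_{1} = -0.7140

The Yule-Walker equations for an AR(p) process read, in matrix form,
  Gamma_p phi = r_p,   with   (Gamma_p)_{ij} = gamma(|i - j|),
                       (r_p)_i = gamma(i),   i,j = 1..p.
Substitute the sample gammas (Toeplitz matrix and right-hand side of size 2):
  Gamma_p = [[2.3581, -1.7874], [-1.7874, 2.3581]]
  r_p     = [-1.7874, 1.413]
Written out:
  2.3581 phi_1 - 1.7874 phi_2 = -1.7874
  -1.7874 phi_1 + 2.3581 phi_2 = 1.413
Solve by Cramer's rule:
  det = gamma(0)^2 - gamma(1)^2 = (2.3581)^2 - (-1.7874)^2 = 5.56063561 - 3.19479876 = 2.36583685
  phi_hat_1 = [gamma(1) gamma(0) - gamma(1) gamma(2)] / det = [(-1.7874)(2.3581) - (-1.7874)(1.413)] / 2.36583685 = -1.68927174 / 2.36583685 = -0.714
  phi_hat_2 = [gamma(0) gamma(2) - gamma(1)^2] / det = [(2.3581)(1.413) - (-1.7874)^2] / 2.36583685 = 0.13719654 / 2.36583685 = 0.058
So phi_hat = [-0.7140, 0.0580].
Therefore phi_hat_1 = -0.7140.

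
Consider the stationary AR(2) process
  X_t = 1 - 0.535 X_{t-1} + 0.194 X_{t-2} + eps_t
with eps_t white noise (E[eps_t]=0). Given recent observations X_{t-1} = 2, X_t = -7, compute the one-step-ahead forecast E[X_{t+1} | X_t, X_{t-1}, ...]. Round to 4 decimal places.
E[X_{t+1} \mid \mathcal F_t] = 5.1330

For an AR(p) model X_t = c + sum_i phi_i X_{t-i} + eps_t, the
one-step-ahead conditional mean is
  E[X_{t+1} | X_t, ...] = c + sum_i phi_i X_{t+1-i}.
Substitute known values:
  E[X_{t+1} | ...] = 1 + (-0.535) * (-7) + (0.194) * (2)
                   = 5.1330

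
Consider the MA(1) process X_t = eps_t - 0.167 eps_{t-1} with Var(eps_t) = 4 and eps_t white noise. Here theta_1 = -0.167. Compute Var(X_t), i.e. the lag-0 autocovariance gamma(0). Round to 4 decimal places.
\gamma(0) = 4.1116

For an MA(q) process X_t = eps_t + sum_i theta_i eps_{t-i} with
Var(eps_t) = sigma^2, the variance is
  gamma(0) = sigma^2 * (1 + sum_i theta_i^2).
  sum_i theta_i^2 = (-0.167)^2 = 0.027889.
  gamma(0) = 4 * (1 + 0.027889) = 4 * 1.027889 = 4.111556, which rounds to 4.1116.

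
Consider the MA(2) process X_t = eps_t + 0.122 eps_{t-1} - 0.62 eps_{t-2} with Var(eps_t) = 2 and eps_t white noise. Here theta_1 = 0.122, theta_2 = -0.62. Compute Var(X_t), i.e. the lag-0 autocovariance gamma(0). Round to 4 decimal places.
\gamma(0) = 2.7986

For an MA(q) process X_t = eps_t + sum_i theta_i eps_{t-i} with
Var(eps_t) = sigma^2, the variance is
  gamma(0) = sigma^2 * (1 + sum_i theta_i^2).
  sum_i theta_i^2 = (0.122)^2 + (-0.62)^2 = 0.014884 + 0.3844 = 0.399284.
  gamma(0) = 2 * (1 + 0.399284) = 2 * 1.399284 = 2.798568, which rounds to 2.7986.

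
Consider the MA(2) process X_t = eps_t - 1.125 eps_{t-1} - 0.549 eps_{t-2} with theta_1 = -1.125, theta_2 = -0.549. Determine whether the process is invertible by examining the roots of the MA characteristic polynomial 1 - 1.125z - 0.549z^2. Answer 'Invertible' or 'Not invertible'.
\text{Not invertible}

The MA(q) characteristic polynomial is P(z) = 1 - 1.125z - 0.549z^2.
Invertibility requires all roots to lie outside the unit circle, i.e. |z| > 1 for every root.
Set 1 + (-1.125) z + (-0.549) z^2 = 0, i.e. a z^2 + b z + c = 0 with a = -0.549, b = -1.125, c = 1.
Discriminant D = b^2 - 4ac = (-1.125)^2 - 4*(-0.549)*1 = 1.265625 - (-2.196) = 3.461625.
D >= 0, so the roots are real: z = (-b +/- sqrt(D)) / (2a) = (1.125 +/- 1.860544) / (-1.098).
  z_1 = (1.125 + 1.860544) / (-1.098) = -2.7191,   |z_1| = 2.7191.
  z_2 = (1.125 - 1.860544) / (-1.098) = 0.6699,   |z_2| = 0.6699.
Moduli of all roots: 2.7191, 0.6699.
All moduli strictly greater than 1? No.
Verdict: Not invertible.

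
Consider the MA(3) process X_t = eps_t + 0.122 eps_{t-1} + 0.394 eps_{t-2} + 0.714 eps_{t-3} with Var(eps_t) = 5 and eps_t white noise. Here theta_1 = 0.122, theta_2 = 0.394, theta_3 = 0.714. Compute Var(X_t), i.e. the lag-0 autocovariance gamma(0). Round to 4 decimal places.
\gamma(0) = 8.3996

For an MA(q) process X_t = eps_t + sum_i theta_i eps_{t-i} with
Var(eps_t) = sigma^2, the variance is
  gamma(0) = sigma^2 * (1 + sum_i theta_i^2).
  sum_i theta_i^2 = (0.122)^2 + (0.394)^2 + (0.714)^2 = 0.014884 + 0.155236 + 0.509796 = 0.679916.
  gamma(0) = 5 * (1 + 0.679916) = 5 * 1.679916 = 8.39958, which rounds to 8.3996.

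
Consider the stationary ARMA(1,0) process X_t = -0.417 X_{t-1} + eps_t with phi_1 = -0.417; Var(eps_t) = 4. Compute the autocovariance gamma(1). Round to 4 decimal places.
\gamma(1) = -2.0191

Multiply the model equation by X_{t-k} and take expectations. With theta_0 = psi_0 = 1 and psi_j the MA(infinity) weights, this gives
  gamma(k) - sum_i phi_i gamma(k-i) = c_k,
  c_k = sigma^2 * sum_{j=k..q} theta_j psi_{j-k}   (c_k = 0 for k > q),
using gamma(-m) = gamma(m).
Pure AR (q = 0): c_0 = sigma^2 = 4, c_k = 0 for k >= 1.
Equations for k = 0 and k = 1 (AR order 1):
  gamma(0) = phi_1 gamma(1) + c_0
  gamma(1) = phi_1 gamma(0) + c_1
Substituting the second into the first: gamma(0) (1 - phi_1^2) = c_0 + phi_1 c_1, so
  gamma(0) = c_0 / (1 - phi_1^2) = 4 / (1 - (-0.417)^2) = 4 / 0.826111 = 4.841964.
  gamma(1) = phi_1 gamma(0) = (-0.417)(4.841964) = -2.019099.
Therefore gamma(1) = -2.0191 (to 4 decimal places).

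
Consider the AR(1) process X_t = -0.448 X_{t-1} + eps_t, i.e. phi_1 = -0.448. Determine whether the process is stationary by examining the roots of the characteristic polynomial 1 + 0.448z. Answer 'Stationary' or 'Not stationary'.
\text{Stationary}

The AR(p) characteristic polynomial is P(z) = 1 + 0.448z.
Stationarity requires all roots to lie outside the unit circle, i.e. |z| > 1 for every root.
This is linear in z: 1 + (0.448) z = 0  =>  z = -1/(0.448) = -2.232143,  |z| = 2.232143.
Moduli of all roots: 2.2321.
All moduli strictly greater than 1? Yes.
Verdict: Stationary.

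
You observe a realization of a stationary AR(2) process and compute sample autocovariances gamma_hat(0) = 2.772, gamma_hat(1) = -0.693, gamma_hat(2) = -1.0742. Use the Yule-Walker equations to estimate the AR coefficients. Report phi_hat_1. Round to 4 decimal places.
\hat\phi_{1} = -0.3700

The Yule-Walker equations for an AR(p) process read, in matrix form,
  Gamma_p phi = r_p,   with   (Gamma_p)_{ij} = gamma(|i - j|),
                       (r_p)_i = gamma(i),   i,j = 1..p.
Substitute the sample gammas (Toeplitz matrix and right-hand side of size 2):
  Gamma_p = [[2.772, -0.693], [-0.693, 2.772]]
  r_p     = [-0.693, -1.0742]
Written out:
  2.772 phi_1 - 0.693 phi_2 = -0.693
  -0.693 phi_1 + 2.772 phi_2 = -1.0742
Solve by Cramer's rule:
  det = gamma(0)^2 - gamma(1)^2 = (2.772)^2 - (-0.693)^2 = 7.683984 - 0.480249 = 7.203735
  phi_hat_1 = [gamma(1) gamma(0) - gamma(1) gamma(2)] / det = [(-0.693)(2.772) - (-0.693)(-1.0742)] / 7.203735 = -2.6654166 / 7.203735 = -0.37
  phi_hat_2 = [gamma(0) gamma(2) - gamma(1)^2] / det = [(2.772)(-1.0742) - (-0.693)^2] / 7.203735 = -3.4579314 / 7.203735 = -0.48
So phi_hat = [-0.3700, -0.4800].
Therefore phi_hat_1 = -0.3700.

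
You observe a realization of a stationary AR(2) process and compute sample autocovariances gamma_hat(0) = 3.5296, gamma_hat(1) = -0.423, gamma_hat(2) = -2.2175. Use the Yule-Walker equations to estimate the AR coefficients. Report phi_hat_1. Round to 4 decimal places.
\hat\phi_{1} = -0.1980

The Yule-Walker equations for an AR(p) process read, in matrix form,
  Gamma_p phi = r_p,   with   (Gamma_p)_{ij} = gamma(|i - j|),
                       (r_p)_i = gamma(i),   i,j = 1..p.
Substitute the sample gammas (Toeplitz matrix and right-hand side of size 2):
  Gamma_p = [[3.5296, -0.423], [-0.423, 3.5296]]
  r_p     = [-0.423, -2.2175]
Written out:
  3.5296 phi_1 - 0.423 phi_2 = -0.423
  -0.423 phi_1 + 3.5296 phi_2 = -2.2175
Solve by Cramer's rule:
  det = gamma(0)^2 - gamma(1)^2 = (3.5296)^2 - (-0.423)^2 = 12.45807616 - 0.178929 = 12.27914716
  phi_hat_1 = [gamma(1) gamma(0) - gamma(1) gamma(2)] / det = [(-0.423)(3.5296) - (-0.423)(-2.2175)] / 12.27914716 = -2.4310233 / 12.27914716 = -0.198
  phi_hat_2 = [gamma(0) gamma(2) - gamma(1)^2] / det = [(3.5296)(-2.2175) - (-0.423)^2] / 12.27914716 = -8.005817 / 12.27914716 = -0.652
So phi_hat = [-0.1980, -0.6520].
Therefore phi_hat_1 = -0.1980.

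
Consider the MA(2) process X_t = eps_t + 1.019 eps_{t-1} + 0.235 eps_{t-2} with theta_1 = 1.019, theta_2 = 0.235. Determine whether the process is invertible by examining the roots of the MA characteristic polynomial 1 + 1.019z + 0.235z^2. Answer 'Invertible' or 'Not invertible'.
\text{Invertible}

The MA(q) characteristic polynomial is P(z) = 1 + 1.019z + 0.235z^2.
Invertibility requires all roots to lie outside the unit circle, i.e. |z| > 1 for every root.
Set 1 + (1.019) z + (0.235) z^2 = 0, i.e. a z^2 + b z + c = 0 with a = 0.235, b = 1.019, c = 1.
Discriminant D = b^2 - 4ac = (1.019)^2 - 4*(0.235)*1 = 1.038361 - (0.94) = 0.098361.
D >= 0, so the roots are real: z = (-b +/- sqrt(D)) / (2a) = (-1.019 +/- 0.313626) / (0.47).
  z_1 = (-1.019 + 0.313626) / (0.47) = -1.5008,   |z_1| = 1.5008.
  z_2 = (-1.019 - 0.313626) / (0.47) = -2.8354,   |z_2| = 2.8354.
Moduli of all roots: 1.5008, 2.8354.
All moduli strictly greater than 1? Yes.
Verdict: Invertible.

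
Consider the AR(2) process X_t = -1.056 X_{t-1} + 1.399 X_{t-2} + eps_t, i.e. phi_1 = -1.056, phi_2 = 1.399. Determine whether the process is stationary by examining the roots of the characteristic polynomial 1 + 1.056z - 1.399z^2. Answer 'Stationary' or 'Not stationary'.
\text{Not stationary}

The AR(p) characteristic polynomial is P(z) = 1 + 1.056z - 1.399z^2.
Stationarity requires all roots to lie outside the unit circle, i.e. |z| > 1 for every root.
Set 1 + (1.056) z + (-1.399) z^2 = 0, i.e. a z^2 + b z + c = 0 with a = -1.399, b = 1.056, c = 1.
Discriminant D = b^2 - 4ac = (1.056)^2 - 4*(-1.399)*1 = 1.115136 - (-5.596) = 6.711136.
D >= 0, so the roots are real: z = (-b +/- sqrt(D)) / (2a) = (-1.056 +/- 2.590586) / (-2.798).
  z_1 = (-1.056 + 2.590586) / (-2.798) = -0.5485,   |z_1| = 0.5485.
  z_2 = (-1.056 - 2.590586) / (-2.798) = 1.3033,   |z_2| = 1.3033.
Moduli of all roots: 0.5485, 1.3033.
All moduli strictly greater than 1? No.
Verdict: Not stationary.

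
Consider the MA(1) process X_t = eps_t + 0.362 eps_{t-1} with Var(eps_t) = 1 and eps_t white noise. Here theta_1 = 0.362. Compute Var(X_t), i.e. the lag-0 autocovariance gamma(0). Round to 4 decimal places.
\gamma(0) = 1.1310

For an MA(q) process X_t = eps_t + sum_i theta_i eps_{t-i} with
Var(eps_t) = sigma^2, the variance is
  gamma(0) = sigma^2 * (1 + sum_i theta_i^2).
  sum_i theta_i^2 = (0.362)^2 = 0.131044.
  gamma(0) = 1 * (1 + 0.131044) = 1 * 1.131044 = 1.131044, which rounds to 1.1310.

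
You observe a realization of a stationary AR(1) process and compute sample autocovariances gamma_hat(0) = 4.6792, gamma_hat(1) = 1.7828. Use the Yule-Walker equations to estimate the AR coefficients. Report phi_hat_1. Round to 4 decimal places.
\hat\phi_{1} = 0.3810

The Yule-Walker equations for an AR(p) process read, in matrix form,
  Gamma_p phi = r_p,   with   (Gamma_p)_{ij} = gamma(|i - j|),
                       (r_p)_i = gamma(i),   i,j = 1..p.
Substitute the sample gammas (Toeplitz matrix and right-hand side of size 1):
  Gamma_p = [[4.6792]]
  r_p     = [1.7828]
With p = 1 this is the single equation gamma(0) phi_1 = gamma(1):
  phi_hat_1 = gamma(1) / gamma(0) = 1.7828 / 4.6792 = 0.3810.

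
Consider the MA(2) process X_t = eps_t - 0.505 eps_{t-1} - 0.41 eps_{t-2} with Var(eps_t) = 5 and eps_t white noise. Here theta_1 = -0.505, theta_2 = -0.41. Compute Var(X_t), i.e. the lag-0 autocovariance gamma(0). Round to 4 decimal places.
\gamma(0) = 7.1156

For an MA(q) process X_t = eps_t + sum_i theta_i eps_{t-i} with
Var(eps_t) = sigma^2, the variance is
  gamma(0) = sigma^2 * (1 + sum_i theta_i^2).
  sum_i theta_i^2 = (-0.505)^2 + (-0.41)^2 = 0.255025 + 0.1681 = 0.423125.
  gamma(0) = 5 * (1 + 0.423125) = 5 * 1.423125 = 7.115625, which rounds to 7.1156.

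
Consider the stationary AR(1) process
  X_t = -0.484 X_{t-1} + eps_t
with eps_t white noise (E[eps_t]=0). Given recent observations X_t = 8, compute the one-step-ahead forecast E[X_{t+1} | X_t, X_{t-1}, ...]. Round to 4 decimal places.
E[X_{t+1} \mid \mathcal F_t] = -3.8720

For an AR(p) model X_t = c + sum_i phi_i X_{t-i} + eps_t, the
one-step-ahead conditional mean is
  E[X_{t+1} | X_t, ...] = c + sum_i phi_i X_{t+1-i}.
Substitute known values:
  E[X_{t+1} | ...] = (-0.484) * (8)
                   = -3.8720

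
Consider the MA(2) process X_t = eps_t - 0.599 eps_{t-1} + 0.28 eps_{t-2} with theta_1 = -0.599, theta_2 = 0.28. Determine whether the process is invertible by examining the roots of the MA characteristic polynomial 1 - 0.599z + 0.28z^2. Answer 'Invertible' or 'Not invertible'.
\text{Invertible}

The MA(q) characteristic polynomial is P(z) = 1 - 0.599z + 0.28z^2.
Invertibility requires all roots to lie outside the unit circle, i.e. |z| > 1 for every root.
Set 1 + (-0.599) z + (0.28) z^2 = 0, i.e. a z^2 + b z + c = 0 with a = 0.28, b = -0.599, c = 1.
Discriminant D = b^2 - 4ac = (-0.599)^2 - 4*(0.28)*1 = 0.358801 - (1.12) = -0.761199.
D < 0, so the roots are the complex-conjugate pair z = (-b +/- i sqrt(-D)) / (2a) = 1.0696 +/- 1.558i.
For a conjugate pair |z|^2 = z * conj(z) = (product of roots) = c/a = 1/(0.28) = 3.571429, so |z| = sqrt(3.571429) = 1.8898 for both roots.
Moduli of all roots: 1.8898, 1.8898.
All moduli strictly greater than 1? Yes.
Verdict: Invertible.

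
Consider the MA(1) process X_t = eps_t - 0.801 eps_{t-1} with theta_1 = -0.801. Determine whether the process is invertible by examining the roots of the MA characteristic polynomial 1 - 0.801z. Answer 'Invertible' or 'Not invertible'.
\text{Invertible}

The MA(q) characteristic polynomial is P(z) = 1 - 0.801z.
Invertibility requires all roots to lie outside the unit circle, i.e. |z| > 1 for every root.
This is linear in z: 1 + (-0.801) z = 0  =>  z = -1/(-0.801) = 1.248439,  |z| = 1.248439.
Moduli of all roots: 1.2484.
All moduli strictly greater than 1? Yes.
Verdict: Invertible.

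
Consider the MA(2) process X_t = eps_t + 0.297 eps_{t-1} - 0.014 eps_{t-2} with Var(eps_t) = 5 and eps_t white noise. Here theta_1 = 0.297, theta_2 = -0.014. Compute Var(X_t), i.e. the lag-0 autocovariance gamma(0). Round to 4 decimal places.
\gamma(0) = 5.4420

For an MA(q) process X_t = eps_t + sum_i theta_i eps_{t-i} with
Var(eps_t) = sigma^2, the variance is
  gamma(0) = sigma^2 * (1 + sum_i theta_i^2).
  sum_i theta_i^2 = (0.297)^2 + (-0.014)^2 = 0.088209 + 0.000196 = 0.088405.
  gamma(0) = 5 * (1 + 0.088405) = 5 * 1.088405 = 5.442025, which rounds to 5.4420.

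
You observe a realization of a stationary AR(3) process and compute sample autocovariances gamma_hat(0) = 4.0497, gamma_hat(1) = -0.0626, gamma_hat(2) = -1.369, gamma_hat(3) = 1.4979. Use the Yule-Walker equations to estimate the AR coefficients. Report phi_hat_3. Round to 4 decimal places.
\hat\phi_{3} = 0.4040

The Yule-Walker equations for an AR(p) process read, in matrix form,
  Gamma_p phi = r_p,   with   (Gamma_p)_{ij} = gamma(|i - j|),
                       (r_p)_i = gamma(i),   i,j = 1..p.
Substitute the sample gammas (Toeplitz matrix and right-hand side of size 3):
  Gamma_p = [[4.0497, -0.0626, -1.369], [-0.0626, 4.0497, -0.0626], [-1.369, -0.0626, 4.0497]]
  r_p     = [-0.0626, -1.369, 1.4979]
Written out (R1..R3):
  (R1) 4.0497 phi_1 - 0.0626 phi_2 - 1.369 phi_3 = -0.0626
  (R2) -0.0626 phi_1 + 4.0497 phi_2 - 0.0626 phi_3 = -1.369
  (R3) -1.369 phi_1 - 0.0626 phi_2 + 4.0497 phi_3 = 1.4979
Gaussian elimination:
  R2 <- R2 - (-0.0626/4.0497) R1 = R2 - (-0.015458) R1:  4.048732 phi_2 - 0.083762 phi_3 = -1.369968
  R3 <- R3 - (-1.369/4.0497) R1 = R3 - (-0.33805) R1:  -0.083762 phi_2 + 3.58691 phi_3 = 1.476738
  R3 <- R3 - (-0.083762/4.048732) R2 = R3 - (-0.020688) R2:  3.585177 phi_3 = 1.448396
Back-substitution:
  phi_hat_3 = 1.448396 / 3.585177 = 0.403996
  phi_hat_2 = (-1.369968 - (-0.083762)(0.403996)) / 4.048732 = -0.330011
  phi_hat_1 = (-0.0626 - (-0.0626)(-0.330011) - (-1.369)(0.403996)) / 4.0497 = 0.116011
So phi_hat = [0.1160, -0.3300, 0.4040].
Therefore phi_hat_3 = 0.4040.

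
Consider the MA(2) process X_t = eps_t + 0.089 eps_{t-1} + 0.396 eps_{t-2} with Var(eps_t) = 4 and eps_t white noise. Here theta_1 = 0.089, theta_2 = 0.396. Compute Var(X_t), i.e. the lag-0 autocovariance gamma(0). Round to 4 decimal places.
\gamma(0) = 4.6589

For an MA(q) process X_t = eps_t + sum_i theta_i eps_{t-i} with
Var(eps_t) = sigma^2, the variance is
  gamma(0) = sigma^2 * (1 + sum_i theta_i^2).
  sum_i theta_i^2 = (0.089)^2 + (0.396)^2 = 0.007921 + 0.156816 = 0.164737.
  gamma(0) = 4 * (1 + 0.164737) = 4 * 1.164737 = 4.658948, which rounds to 4.6589.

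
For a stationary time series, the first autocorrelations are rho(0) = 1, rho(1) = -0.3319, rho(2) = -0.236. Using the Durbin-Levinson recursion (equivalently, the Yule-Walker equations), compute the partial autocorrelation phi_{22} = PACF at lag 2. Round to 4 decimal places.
\phi_{22} = -0.3890

The PACF at lag k is phi_{kk}, the last component of the solution
to the Yule-Walker system G_k phi = r_k where
  (G_k)_{ij} = rho(|i - j|), (r_k)_i = rho(i), i,j = 1..k.
Equivalently, Durbin-Levinson gives phi_{kk} iteratively:
  phi_{11} = rho(1)
  phi_{kk} = [rho(k) - sum_{j=1..k-1} phi_{k-1,j} rho(k-j)]
            / [1 - sum_{j=1..k-1} phi_{k-1,j} rho(j)],
  phi_{k,j} = phi_{k-1,j} - phi_{kk} phi_{k-1,k-j},  j = 1..k-1.
Step k = 1:
  phi_11 = rho(1) = -0.3319.
Step k = 2:
  phi_22 = [rho(2) - phi_11 rho(1)] / [1 - phi_11 rho(1)] = [-0.236 - (-0.3319)(-0.3319)] / [1 - (-0.3319)(-0.3319)]
         = -0.34615761 / 0.88984239 = -0.389.
Therefore phi_{22} = -0.3890.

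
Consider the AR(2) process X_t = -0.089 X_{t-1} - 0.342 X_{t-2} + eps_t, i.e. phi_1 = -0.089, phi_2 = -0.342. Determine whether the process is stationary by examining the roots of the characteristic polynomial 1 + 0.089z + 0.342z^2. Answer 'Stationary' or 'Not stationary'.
\text{Stationary}

The AR(p) characteristic polynomial is P(z) = 1 + 0.089z + 0.342z^2.
Stationarity requires all roots to lie outside the unit circle, i.e. |z| > 1 for every root.
Set 1 + (0.089) z + (0.342) z^2 = 0, i.e. a z^2 + b z + c = 0 with a = 0.342, b = 0.089, c = 1.
Discriminant D = b^2 - 4ac = (0.089)^2 - 4*(0.342)*1 = 0.007921 - (1.368) = -1.360079.
D < 0, so the roots are the complex-conjugate pair z = (-b +/- i sqrt(-D)) / (2a) = -0.1301 +/- 1.705i.
For a conjugate pair |z|^2 = z * conj(z) = (product of roots) = c/a = 1/(0.342) = 2.923977, so |z| = sqrt(2.923977) = 1.71 for both roots.
Moduli of all roots: 1.7100, 1.7100.
All moduli strictly greater than 1? Yes.
Verdict: Stationary.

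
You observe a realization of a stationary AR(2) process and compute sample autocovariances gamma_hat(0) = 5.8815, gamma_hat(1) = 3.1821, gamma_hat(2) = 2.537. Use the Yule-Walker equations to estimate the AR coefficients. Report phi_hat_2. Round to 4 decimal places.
\hat\phi_{2} = 0.1960

The Yule-Walker equations for an AR(p) process read, in matrix form,
  Gamma_p phi = r_p,   with   (Gamma_p)_{ij} = gamma(|i - j|),
                       (r_p)_i = gamma(i),   i,j = 1..p.
Substitute the sample gammas (Toeplitz matrix and right-hand side of size 2):
  Gamma_p = [[5.8815, 3.1821], [3.1821, 5.8815]]
  r_p     = [3.1821, 2.537]
Written out:
  5.8815 phi_1 + 3.1821 phi_2 = 3.1821
  3.1821 phi_1 + 5.8815 phi_2 = 2.537
Solve by Cramer's rule:
  det = gamma(0)^2 - gamma(1)^2 = (5.8815)^2 - (3.1821)^2 = 34.59204225 - 10.12576041 = 24.46628184
  phi_hat_1 = [gamma(1) gamma(0) - gamma(1) gamma(2)] / det = [(3.1821)(5.8815) - (3.1821)(2.537)] / 24.46628184 = 10.64253345 / 24.46628184 = 0.435
  phi_hat_2 = [gamma(0) gamma(2) - gamma(1)^2] / det = [(5.8815)(2.537) - (3.1821)^2] / 24.46628184 = 4.79560509 / 24.46628184 = 0.196
So phi_hat = [0.4350, 0.1960].
Therefore phi_hat_2 = 0.1960.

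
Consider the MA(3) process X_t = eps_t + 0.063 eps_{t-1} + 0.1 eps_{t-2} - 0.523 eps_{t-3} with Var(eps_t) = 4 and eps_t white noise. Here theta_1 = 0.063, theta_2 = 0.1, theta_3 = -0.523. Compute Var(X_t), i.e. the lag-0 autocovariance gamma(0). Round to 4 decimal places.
\gamma(0) = 5.1500

For an MA(q) process X_t = eps_t + sum_i theta_i eps_{t-i} with
Var(eps_t) = sigma^2, the variance is
  gamma(0) = sigma^2 * (1 + sum_i theta_i^2).
  sum_i theta_i^2 = (0.063)^2 + (0.1)^2 + (-0.523)^2 = 0.003969 + 0.01 + 0.273529 = 0.287498.
  gamma(0) = 4 * (1 + 0.287498) = 4 * 1.287498 = 5.149992, which rounds to 5.1500.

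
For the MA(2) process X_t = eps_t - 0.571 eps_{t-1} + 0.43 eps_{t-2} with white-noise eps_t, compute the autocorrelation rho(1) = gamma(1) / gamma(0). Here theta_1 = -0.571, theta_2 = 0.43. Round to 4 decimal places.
\rho(1) = -0.5404

For an MA(q) process with theta_0 = 1, the autocovariance is
  gamma(k) = sigma^2 * sum_{i=0..q-k} theta_i * theta_{i+k},
and rho(k) = gamma(k) / gamma(0). Sigma^2 cancels.
  numerator   = (1)*(-0.571) + (-0.571)*(0.43) = -0.81653.
  denominator = (1)^2 + (-0.571)^2 + (0.43)^2 = 1.510941.
  rho(1) = -0.81653 / 1.510941 = -0.5404.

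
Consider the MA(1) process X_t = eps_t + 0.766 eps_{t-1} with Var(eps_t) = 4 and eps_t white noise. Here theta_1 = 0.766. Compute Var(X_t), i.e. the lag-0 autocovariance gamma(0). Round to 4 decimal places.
\gamma(0) = 6.3470

For an MA(q) process X_t = eps_t + sum_i theta_i eps_{t-i} with
Var(eps_t) = sigma^2, the variance is
  gamma(0) = sigma^2 * (1 + sum_i theta_i^2).
  sum_i theta_i^2 = (0.766)^2 = 0.586756.
  gamma(0) = 4 * (1 + 0.586756) = 4 * 1.586756 = 6.347024, which rounds to 6.3470.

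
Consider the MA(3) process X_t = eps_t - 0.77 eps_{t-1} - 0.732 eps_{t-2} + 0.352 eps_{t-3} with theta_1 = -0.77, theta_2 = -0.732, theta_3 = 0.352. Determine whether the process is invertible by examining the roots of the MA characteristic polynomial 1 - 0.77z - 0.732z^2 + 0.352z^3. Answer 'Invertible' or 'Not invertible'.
\text{Not invertible}

The MA(q) characteristic polynomial is P(z) = 1 - 0.77z - 0.732z^2 + 0.352z^3.
Invertibility requires all roots to lie outside the unit circle, i.e. |z| > 1 for every root.
Degree 3: look for a simple real root z0 first, then factor out (1 - z/z0) and solve the remaining quadratic.
Testing z0 = 2.5: P(2.5) = 1 + (-0.77)(2.5) + (-0.732)(2.5)^2 + (0.352)(2.5)^3
  = 1 + (-1.925) + (-4.575) + (5.5) = 0.  So z_0 = 2.5 is a root, |z_0| = 2.5.
Divide out the factor (1 - 0.4 z) = (1 - z/z0) (since 1/z0 = 0.4):
  P(z) = (1 - 0.4 z)(1 + (-0.37) z + (-0.88) z^2)
  [check: z-coef -0.37 - (0.4) = -0.77; z^2-coef -0.88 - (0.4)(-0.37) = -0.732; z^3-coef -(0.4)(-0.88) = 0.352.]
Remaining roots from the quadratic factor 1 + (-0.37) z + (-0.88) z^2:
  Set 1 + (-0.37) z + (-0.88) z^2 = 0, i.e. a z^2 + b z + c = 0 with a = -0.88, b = -0.37, c = 1.
  Discriminant D = b^2 - 4ac = (-0.37)^2 - 4*(-0.88)*1 = 0.1369 - (-3.52) = 3.6569.
  D >= 0, so the roots are real: z = (-b +/- sqrt(D)) / (2a) = (0.37 +/- 1.912302) / (-1.76).
    z_1 = (0.37 + 1.912302) / (-1.76) = -1.2968,   |z_1| = 1.2968.
    z_2 = (0.37 - 1.912302) / (-1.76) = 0.8763,   |z_2| = 0.8763.
Moduli of all roots: 2.5000, 1.2968, 0.8763.
All moduli strictly greater than 1? No.
Verdict: Not invertible.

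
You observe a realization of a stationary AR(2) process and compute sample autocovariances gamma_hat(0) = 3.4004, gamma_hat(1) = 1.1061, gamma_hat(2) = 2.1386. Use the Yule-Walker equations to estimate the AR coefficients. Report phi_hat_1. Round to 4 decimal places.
\hat\phi_{1} = 0.1350

The Yule-Walker equations for an AR(p) process read, in matrix form,
  Gamma_p phi = r_p,   with   (Gamma_p)_{ij} = gamma(|i - j|),
                       (r_p)_i = gamma(i),   i,j = 1..p.
Substitute the sample gammas (Toeplitz matrix and right-hand side of size 2):
  Gamma_p = [[3.4004, 1.1061], [1.1061, 3.4004]]
  r_p     = [1.1061, 2.1386]
Written out:
  3.4004 phi_1 + 1.1061 phi_2 = 1.1061
  1.1061 phi_1 + 3.4004 phi_2 = 2.1386
Solve by Cramer's rule:
  det = gamma(0)^2 - gamma(1)^2 = (3.4004)^2 - (1.1061)^2 = 11.56272016 - 1.22345721 = 10.33926295
  phi_hat_1 = [gamma(1) gamma(0) - gamma(1) gamma(2)] / det = [(1.1061)(3.4004) - (1.1061)(2.1386)] / 10.33926295 = 1.39567698 / 10.33926295 = 0.135
  phi_hat_2 = [gamma(0) gamma(2) - gamma(1)^2] / det = [(3.4004)(2.1386) - (1.1061)^2] / 10.33926295 = 6.04863823 / 10.33926295 = 0.585
So phi_hat = [0.1350, 0.5850].
Therefore phi_hat_1 = 0.1350.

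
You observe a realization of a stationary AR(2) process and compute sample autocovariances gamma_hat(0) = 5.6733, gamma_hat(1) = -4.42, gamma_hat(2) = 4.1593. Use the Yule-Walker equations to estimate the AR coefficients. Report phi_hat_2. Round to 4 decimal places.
\hat\phi_{2} = 0.3210

The Yule-Walker equations for an AR(p) process read, in matrix form,
  Gamma_p phi = r_p,   with   (Gamma_p)_{ij} = gamma(|i - j|),
                       (r_p)_i = gamma(i),   i,j = 1..p.
Substitute the sample gammas (Toeplitz matrix and right-hand side of size 2):
  Gamma_p = [[5.6733, -4.42], [-4.42, 5.6733]]
  r_p     = [-4.42, 4.1593]
Written out:
  5.6733 phi_1 - 4.42 phi_2 = -4.42
  -4.42 phi_1 + 5.6733 phi_2 = 4.1593
Solve by Cramer's rule:
  det = gamma(0)^2 - gamma(1)^2 = (5.6733)^2 - (-4.42)^2 = 32.18633289 - 19.5364 = 12.64993289
  phi_hat_1 = [gamma(1) gamma(0) - gamma(1) gamma(2)] / det = [(-4.42)(5.6733) - (-4.42)(4.1593)] / 12.64993289 = -6.69188 / 12.64993289 = -0.529
  phi_hat_2 = [gamma(0) gamma(2) - gamma(1)^2] / det = [(5.6733)(4.1593) - (-4.42)^2] / 12.64993289 = 4.06055669 / 12.64993289 = 0.321
So phi_hat = [-0.5290, 0.3210].
Therefore phi_hat_2 = 0.3210.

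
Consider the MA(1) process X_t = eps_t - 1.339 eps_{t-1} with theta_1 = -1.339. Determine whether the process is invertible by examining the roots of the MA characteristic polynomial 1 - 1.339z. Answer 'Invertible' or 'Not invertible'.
\text{Not invertible}

The MA(q) characteristic polynomial is P(z) = 1 - 1.339z.
Invertibility requires all roots to lie outside the unit circle, i.e. |z| > 1 for every root.
This is linear in z: 1 + (-1.339) z = 0  =>  z = -1/(-1.339) = 0.746826,  |z| = 0.746826.
Moduli of all roots: 0.7468.
All moduli strictly greater than 1? No.
Verdict: Not invertible.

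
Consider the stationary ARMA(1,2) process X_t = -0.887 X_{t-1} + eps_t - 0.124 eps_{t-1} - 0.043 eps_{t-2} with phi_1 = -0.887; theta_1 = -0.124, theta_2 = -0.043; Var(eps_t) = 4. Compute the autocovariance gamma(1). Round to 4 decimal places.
\gamma(1) = -19.6249

Multiply the model equation by X_{t-k} and take expectations. With theta_0 = psi_0 = 1 and psi_j the MA(infinity) weights, this gives
  gamma(k) - sum_i phi_i gamma(k-i) = c_k,
  c_k = sigma^2 * sum_{j=k..q} theta_j psi_{j-k}   (c_k = 0 for k > q),
using gamma(-m) = gamma(m).
psi-weights needed (psi_j = theta_j + sum_i phi_i psi_{j-i}):
  psi_1 = theta_1 + phi_1 = -0.124 + (-0.887) = -1.011
  psi_2 = theta_2 + phi_1 psi_1 = -0.043 + (-0.887)(-1.011) = 0.853757
Right-hand sides:
  c_0 = sigma^2 (1 + theta_1 psi_1 + theta_2 psi_2) = 4 * (1 + (-0.124)(-1.011) + (-0.043)(0.853757)) = 4 * 1.088652 = 4.35461
  c_1 = sigma^2 (theta_1 + theta_2 psi_1) = 4 * (-0.124 + (-0.043)(-1.011)) = -0.322108
  c_2 = sigma^2 theta_2 = 4 * (-0.043) = -0.172
Equations for k = 0 and k = 1 (AR order 1):
  gamma(0) = phi_1 gamma(1) + c_0
  gamma(1) = phi_1 gamma(0) + c_1
Substituting the second into the first: gamma(0) (1 - phi_1^2) = c_0 + phi_1 c_1, so
  gamma(0) = (c_0 + phi_1 c_1) / (1 - phi_1^2) = (4.35461 + (-0.887)(-0.322108)) / (1 - (-0.887)^2) = 4.64032 / 0.213231 = 21.761937.
  gamma(1) = phi_1 gamma(0) + c_1 = (-0.887)(21.761937) + (-0.322108) = -19.624946.
Therefore gamma(1) = -19.6249 (to 4 decimal places).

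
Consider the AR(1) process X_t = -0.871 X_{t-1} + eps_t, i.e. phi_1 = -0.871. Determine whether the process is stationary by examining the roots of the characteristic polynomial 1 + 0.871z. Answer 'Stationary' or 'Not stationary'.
\text{Stationary}

The AR(p) characteristic polynomial is P(z) = 1 + 0.871z.
Stationarity requires all roots to lie outside the unit circle, i.e. |z| > 1 for every root.
This is linear in z: 1 + (0.871) z = 0  =>  z = -1/(0.871) = -1.148106,  |z| = 1.148106.
Moduli of all roots: 1.1481.
All moduli strictly greater than 1? Yes.
Verdict: Stationary.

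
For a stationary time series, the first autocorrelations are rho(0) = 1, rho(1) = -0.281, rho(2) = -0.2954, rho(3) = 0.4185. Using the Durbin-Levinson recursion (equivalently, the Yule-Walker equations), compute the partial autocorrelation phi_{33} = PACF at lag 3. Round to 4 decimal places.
\phi_{33} = 0.2439

The PACF at lag k is phi_{kk}, the last component of the solution
to the Yule-Walker system G_k phi = r_k where
  (G_k)_{ij} = rho(|i - j|), (r_k)_i = rho(i), i,j = 1..k.
Equivalently, Durbin-Levinson gives phi_{kk} iteratively:
  phi_{11} = rho(1)
  phi_{kk} = [rho(k) - sum_{j=1..k-1} phi_{k-1,j} rho(k-j)]
            / [1 - sum_{j=1..k-1} phi_{k-1,j} rho(j)],
  phi_{k,j} = phi_{k-1,j} - phi_{kk} phi_{k-1,k-j},  j = 1..k-1.
Step k = 1:
  phi_11 = rho(1) = -0.281.
Step k = 2:
  phi_22 = [rho(2) - phi_11 rho(1)] / [1 - phi_11 rho(1)] = [-0.2954 - (-0.281)(-0.281)] / [1 - (-0.281)(-0.281)]
         = -0.374361 / 0.921039 = -0.406455.
  Update: phi_21 = phi_11 - phi_22 phi_11 = -0.281 - (-0.406455)(-0.281) = -0.395214.
Step k = 3:
  phi_33 = [rho(3) - phi_21 rho(2) - phi_22 rho(1)] / [1 - phi_21 rho(1) - phi_22 rho(2)]
    numerator   = 0.4185 - (-0.395214)(-0.2954) - (-0.406455)(-0.281) = 0.18753994
    denominator = 1 - (-0.395214)(-0.281) - (-0.406455)(-0.2954) = 0.76887806
  phi_33 = 0.18753994 / 0.76887806 = 0.2439.
Therefore phi_{33} = 0.2439.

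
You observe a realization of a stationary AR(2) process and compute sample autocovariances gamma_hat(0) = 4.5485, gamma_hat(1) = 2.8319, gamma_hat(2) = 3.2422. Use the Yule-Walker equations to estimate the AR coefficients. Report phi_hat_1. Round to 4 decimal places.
\hat\phi_{1} = 0.2920

The Yule-Walker equations for an AR(p) process read, in matrix form,
  Gamma_p phi = r_p,   with   (Gamma_p)_{ij} = gamma(|i - j|),
                       (r_p)_i = gamma(i),   i,j = 1..p.
Substitute the sample gammas (Toeplitz matrix and right-hand side of size 2):
  Gamma_p = [[4.5485, 2.8319], [2.8319, 4.5485]]
  r_p     = [2.8319, 3.2422]
Written out:
  4.5485 phi_1 + 2.8319 phi_2 = 2.8319
  2.8319 phi_1 + 4.5485 phi_2 = 3.2422
Solve by Cramer's rule:
  det = gamma(0)^2 - gamma(1)^2 = (4.5485)^2 - (2.8319)^2 = 20.68885225 - 8.01965761 = 12.66919464
  phi_hat_1 = [gamma(1) gamma(0) - gamma(1) gamma(2)] / det = [(2.8319)(4.5485) - (2.8319)(3.2422)] / 12.66919464 = 3.69931097 / 12.66919464 = 0.292
  phi_hat_2 = [gamma(0) gamma(2) - gamma(1)^2] / det = [(4.5485)(3.2422) - (2.8319)^2] / 12.66919464 = 6.72748909 / 12.66919464 = 0.531
So phi_hat = [0.2920, 0.5310].
Therefore phi_hat_1 = 0.2920.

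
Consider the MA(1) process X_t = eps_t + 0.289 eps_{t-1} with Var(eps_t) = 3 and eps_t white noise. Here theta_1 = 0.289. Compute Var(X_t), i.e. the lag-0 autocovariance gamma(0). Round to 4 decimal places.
\gamma(0) = 3.2506

For an MA(q) process X_t = eps_t + sum_i theta_i eps_{t-i} with
Var(eps_t) = sigma^2, the variance is
  gamma(0) = sigma^2 * (1 + sum_i theta_i^2).
  sum_i theta_i^2 = (0.289)^2 = 0.083521.
  gamma(0) = 3 * (1 + 0.083521) = 3 * 1.083521 = 3.250563, which rounds to 3.2506.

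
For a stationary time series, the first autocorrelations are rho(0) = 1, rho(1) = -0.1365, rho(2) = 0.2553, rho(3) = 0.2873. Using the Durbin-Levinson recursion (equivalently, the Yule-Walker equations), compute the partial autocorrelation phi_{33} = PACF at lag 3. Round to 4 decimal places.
\phi_{33} = 0.3751

The PACF at lag k is phi_{kk}, the last component of the solution
to the Yule-Walker system G_k phi = r_k where
  (G_k)_{ij} = rho(|i - j|), (r_k)_i = rho(i), i,j = 1..k.
Equivalently, Durbin-Levinson gives phi_{kk} iteratively:
  phi_{11} = rho(1)
  phi_{kk} = [rho(k) - sum_{j=1..k-1} phi_{k-1,j} rho(k-j)]
            / [1 - sum_{j=1..k-1} phi_{k-1,j} rho(j)],
  phi_{k,j} = phi_{k-1,j} - phi_{kk} phi_{k-1,k-j},  j = 1..k-1.
Step k = 1:
  phi_11 = rho(1) = -0.1365.
Step k = 2:
  phi_22 = [rho(2) - phi_11 rho(1)] / [1 - phi_11 rho(1)] = [0.2553 - (-0.1365)(-0.1365)] / [1 - (-0.1365)(-0.1365)]
         = 0.23666775 / 0.98136775 = 0.241161.
  Update: phi_21 = phi_11 - phi_22 phi_11 = -0.1365 - (0.241161)(-0.1365) = -0.103582.
Step k = 3:
  phi_33 = [rho(3) - phi_21 rho(2) - phi_22 rho(1)] / [1 - phi_21 rho(1) - phi_22 rho(2)]
    numerator   = 0.2873 - (-0.103582)(0.2553) - (0.241161)(-0.1365) = 0.34666285
    denominator = 1 - (-0.103582)(-0.1365) - (0.241161)(0.2553) = 0.92429269
  phi_33 = 0.34666285 / 0.92429269 = 0.3751.
Therefore phi_{33} = 0.3751.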